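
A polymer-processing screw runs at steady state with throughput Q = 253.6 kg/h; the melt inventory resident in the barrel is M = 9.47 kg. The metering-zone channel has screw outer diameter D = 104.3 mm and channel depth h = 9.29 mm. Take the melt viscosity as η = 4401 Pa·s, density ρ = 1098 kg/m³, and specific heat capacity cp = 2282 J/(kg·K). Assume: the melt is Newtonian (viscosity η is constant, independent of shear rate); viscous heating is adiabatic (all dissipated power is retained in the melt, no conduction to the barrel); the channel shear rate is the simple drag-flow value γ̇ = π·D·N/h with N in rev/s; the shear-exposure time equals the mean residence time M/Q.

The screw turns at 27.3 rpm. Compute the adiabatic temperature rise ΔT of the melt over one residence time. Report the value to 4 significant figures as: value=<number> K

value=60.81 K

Q_s = Q / 3600 = 253.6 / 3600 = 0.0704444 kg/s
t_res = M / Q_s = 9.47 ÷ 0.0704444 = 134.432 s
Convert to SI: D = 0.1043 m, h = 0.00929 m, N = 27.3/60 = 0.455 rev/s
Shear rate: γ̇ = πDN/h = π·0.1043·0.455/0.00929 = 16.0483 s⁻¹
ΔT = η·γ̇²·t_res/(ρ·cp) = [4401 × 16.0483² × 134.432] / [1098 × 2282] = 60.813 K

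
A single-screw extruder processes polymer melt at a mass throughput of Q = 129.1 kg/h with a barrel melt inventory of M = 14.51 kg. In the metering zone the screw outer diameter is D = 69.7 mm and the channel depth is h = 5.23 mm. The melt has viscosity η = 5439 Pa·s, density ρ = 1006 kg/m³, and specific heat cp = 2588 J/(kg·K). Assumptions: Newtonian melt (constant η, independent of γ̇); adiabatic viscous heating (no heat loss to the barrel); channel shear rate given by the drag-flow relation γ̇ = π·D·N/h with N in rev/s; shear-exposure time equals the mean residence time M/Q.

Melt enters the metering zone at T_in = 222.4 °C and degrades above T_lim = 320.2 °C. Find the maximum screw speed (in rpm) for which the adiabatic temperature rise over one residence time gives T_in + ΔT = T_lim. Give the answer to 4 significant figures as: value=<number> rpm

value=15.41 rpm

Convert throughput: Q = 129.1 kg/h = 129.1/3600 = 0.0358611 kg/s
Mean residence time: t_res = M/Q_s = 14.51 kg / 0.0358611 kg/s = 404.617 s
D = 69.7 mm = 0.0697 m;  h = 5.23 mm = 0.00523 m
ΔT_a = T_lim − T_in = 320.2 − 222.4 = 97.8 K
γ̇_max² = ΔT_a·ρ·cp/(η·t_res) = 97.8·1006·2588/(5439·404.617) = 115.701 s⁻²
γ̇_max = sqrt(115.701) = 10.7565 s⁻¹
N_max = γ̇_max h / (πD) = 10.7565·0.00523/(π·0.0697) = 0.256914 rev/s → ×60 = 15.4149 rpm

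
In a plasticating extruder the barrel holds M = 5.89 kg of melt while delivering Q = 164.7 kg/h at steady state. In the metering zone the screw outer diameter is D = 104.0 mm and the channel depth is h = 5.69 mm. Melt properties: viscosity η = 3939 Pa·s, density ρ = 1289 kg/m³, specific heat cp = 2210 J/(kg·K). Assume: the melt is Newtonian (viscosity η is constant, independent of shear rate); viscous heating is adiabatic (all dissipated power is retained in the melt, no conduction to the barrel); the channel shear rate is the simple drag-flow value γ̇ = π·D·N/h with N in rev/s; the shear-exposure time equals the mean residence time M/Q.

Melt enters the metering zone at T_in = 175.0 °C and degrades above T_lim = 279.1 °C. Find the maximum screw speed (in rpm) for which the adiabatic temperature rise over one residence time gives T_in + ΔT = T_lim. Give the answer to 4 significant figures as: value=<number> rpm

value=25.27 rpm

Throughput in SI: Q_s = 164.7 kg/h ÷ 3600 s/h = 0.04575 kg/s
Mean residence time: t_res = M/Q_s = 5.89 kg / 0.04575 kg/s = 128.743 s
D = 104.0 mm = 0.104 m;  h = 5.69 mm = 0.00569 m
ΔT_a = T_lim − T_in = 279.1 °C − 175.0 °C = 104.1 K
γ̇_max² = ΔT_a·ρ·cp / (η·t_res) = [104.1 × 1289 × 2210] / [3939 × 128.743] = 584.771 s⁻²
γ̇_max = √584.771 = 24.182 s⁻¹
Solve γ̇ = πDN/h for N: N_max = γ̇_max·h/(π·D) = 24.182 × 0.00569 / (π × 0.104) = 0.421136 rev/s = 25.2681 rpm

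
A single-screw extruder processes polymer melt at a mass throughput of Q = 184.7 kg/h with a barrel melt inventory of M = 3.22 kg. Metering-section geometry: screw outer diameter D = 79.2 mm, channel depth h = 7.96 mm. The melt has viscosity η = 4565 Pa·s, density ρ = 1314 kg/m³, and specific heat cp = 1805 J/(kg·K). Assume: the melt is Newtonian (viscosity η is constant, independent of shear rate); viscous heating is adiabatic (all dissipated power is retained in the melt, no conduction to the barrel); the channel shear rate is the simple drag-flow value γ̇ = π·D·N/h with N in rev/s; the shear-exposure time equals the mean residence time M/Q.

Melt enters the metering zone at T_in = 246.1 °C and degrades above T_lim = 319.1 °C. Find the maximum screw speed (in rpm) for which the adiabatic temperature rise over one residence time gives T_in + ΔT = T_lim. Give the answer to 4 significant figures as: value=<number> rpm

value=47.19 rpm

Throughput in SI: Q_s = 184.7 kg/h ÷ 3600 s/h = 0.0513056 kg/s
Mean residence time: t_res = M/Q_s = 3.22 kg / 0.0513056 kg/s = 62.7612 s
Geometry in SI: D = 79.2 mm → 0.0792 m, h = 7.96 mm → 0.00796 m
Allowable rise: ΔT_a = T_lim − T_in = 319.1 − 246.1 = 73 K
γ̇_max² = ΔT_a·ρ·cp / (η·t_res) = [73 × 1314 × 1805] / [4565 × 62.7612] = 604.315 s⁻²
γ̇_max = sqrt(604.315) = 24.5828 s⁻¹
Solve γ̇ = πDN/h for N: N_max = γ̇_max·h/(π·D) = 24.5828 × 0.00796 / (π × 0.0792) = 0.786447 rev/s = 47.1868 rpm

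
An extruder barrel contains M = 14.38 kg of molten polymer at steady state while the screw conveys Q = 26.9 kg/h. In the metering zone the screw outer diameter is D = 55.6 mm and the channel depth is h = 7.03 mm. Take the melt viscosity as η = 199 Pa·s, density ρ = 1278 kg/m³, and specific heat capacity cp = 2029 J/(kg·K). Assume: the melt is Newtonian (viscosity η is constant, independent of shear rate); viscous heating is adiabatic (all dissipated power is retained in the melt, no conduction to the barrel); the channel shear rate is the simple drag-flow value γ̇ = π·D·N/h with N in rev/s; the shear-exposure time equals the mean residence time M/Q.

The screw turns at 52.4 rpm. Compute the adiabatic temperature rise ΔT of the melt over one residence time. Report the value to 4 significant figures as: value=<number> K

Throughput in SI: Q_s = 26.9 kg/h ÷ 3600 s/h = 0.00747222 kg/s
t_res = M / Q_s = 14.38 ÷ 0.00747222 = 1924.46 s
Geometry in metres: D = 55.6 mm → 0.0556 m, h = 7.03 mm → 0.00703 m; screw speed N = 52.4 rpm = 0.873333 rev/s
Shear rate: γ̇ = πDN/h = π·0.0556·0.873333/0.00703 = 21.6995 s⁻¹
Adiabatic rise: ΔT = η γ̇² t_res / (ρ cp) = 199·(21.6995)²·1924.46 / (1278·2029) = 69.5421 K

value=69.54 K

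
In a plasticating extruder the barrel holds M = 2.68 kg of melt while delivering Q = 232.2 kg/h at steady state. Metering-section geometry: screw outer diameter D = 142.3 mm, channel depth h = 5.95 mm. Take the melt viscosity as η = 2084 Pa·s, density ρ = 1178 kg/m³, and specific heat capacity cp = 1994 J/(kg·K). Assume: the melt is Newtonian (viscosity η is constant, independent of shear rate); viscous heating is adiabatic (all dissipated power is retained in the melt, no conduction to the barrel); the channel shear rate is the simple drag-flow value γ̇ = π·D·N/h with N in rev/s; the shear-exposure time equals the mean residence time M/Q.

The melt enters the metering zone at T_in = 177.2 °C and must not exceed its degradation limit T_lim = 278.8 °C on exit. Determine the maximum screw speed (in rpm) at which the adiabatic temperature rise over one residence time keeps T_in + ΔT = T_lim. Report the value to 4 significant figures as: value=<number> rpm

value=41.92 rpm

Throughput in SI: Q_s = 232.2 kg/h ÷ 3600 s/h = 0.0645 kg/s
t_res = M / Q_s = 2.68 ÷ 0.0645 = 41.5504 s
Convert to metres: D = 0.1423 m, h = 0.00595 m
ΔT_a = T_lim − T_in = 278.8 − 177.2 = 101.6 K
γ̇_max² = ΔT_a·ρ·cp/(η·t_res) = 101.6·1178·1994/(2084·41.5504) = 2756.08 s⁻²
γ̇_max = sqrt(2756.08) = 52.4984 s⁻¹
N_max = γ̇_max·h / (π·D) = 52.4984 · 0.00595 / (π · 0.1423) = 0.698728 rev/s = 41.9237 rpm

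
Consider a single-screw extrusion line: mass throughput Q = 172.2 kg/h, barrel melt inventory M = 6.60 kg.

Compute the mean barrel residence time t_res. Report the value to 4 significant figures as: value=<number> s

value=138.0 s

Convert throughput: Q = 172.2 kg/h = 172.2/3600 = 0.0478333 kg/s
Mean residence time: t_res = M/Q_s = 6.60 kg / 0.0478333 kg/s = 137.979 s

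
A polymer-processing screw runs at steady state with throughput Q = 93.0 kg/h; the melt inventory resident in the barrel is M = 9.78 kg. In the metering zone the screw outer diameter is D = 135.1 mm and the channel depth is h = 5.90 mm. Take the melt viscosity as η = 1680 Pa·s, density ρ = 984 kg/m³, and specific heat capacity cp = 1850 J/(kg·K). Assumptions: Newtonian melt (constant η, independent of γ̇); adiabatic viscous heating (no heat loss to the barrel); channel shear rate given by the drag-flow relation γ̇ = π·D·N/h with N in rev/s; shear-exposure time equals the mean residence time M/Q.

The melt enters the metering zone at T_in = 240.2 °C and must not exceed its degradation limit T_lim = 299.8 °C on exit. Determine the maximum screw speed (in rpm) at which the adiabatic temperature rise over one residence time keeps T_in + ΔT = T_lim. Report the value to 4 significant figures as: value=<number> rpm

Throughput in SI: Q_s = 93.0 kg/h ÷ 3600 s/h = 0.0258333 kg/s
t_res = M / Q_s = 9.78 ÷ 0.0258333 = 378.581 s
D = 135.1 mm = 0.1351 m;  h = 5.90 mm = 0.0059 m
ΔT_a = T_lim − T_in = 299.8 °C − 240.2 °C = 59.6 K
γ̇_max² = ΔT_a·ρ·cp / (η·t_res) = [59.6 × 984 × 1850] / [1680 × 378.581] = 170.587 s⁻²
γ̇_max = sqrt(170.587) = 13.0609 s⁻¹
N_max = γ̇_max·h / (π·D) = 13.0609 · 0.0059 / (π · 0.1351) = 0.18156 rev/s = 10.8936 rpm

value=10.89 rpm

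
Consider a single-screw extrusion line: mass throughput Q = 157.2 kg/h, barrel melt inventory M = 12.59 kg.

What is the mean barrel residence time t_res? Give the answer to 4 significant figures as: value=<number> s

value=288.3 s

Q_s = Q / 3600 = 157.2 / 3600 = 0.0436667 kg/s
t_res = M / Q_s = 12.59 / 0.0436667 = 288.321 s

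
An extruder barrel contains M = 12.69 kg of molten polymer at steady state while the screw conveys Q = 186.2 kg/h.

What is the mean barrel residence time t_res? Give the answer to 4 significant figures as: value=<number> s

value=245.3 s

Q_s = Q / 3600 = 186.2 / 3600 = 0.0517222 kg/s
Mean residence time: t_res = M/Q_s = 12.69 kg / 0.0517222 kg/s = 245.349 s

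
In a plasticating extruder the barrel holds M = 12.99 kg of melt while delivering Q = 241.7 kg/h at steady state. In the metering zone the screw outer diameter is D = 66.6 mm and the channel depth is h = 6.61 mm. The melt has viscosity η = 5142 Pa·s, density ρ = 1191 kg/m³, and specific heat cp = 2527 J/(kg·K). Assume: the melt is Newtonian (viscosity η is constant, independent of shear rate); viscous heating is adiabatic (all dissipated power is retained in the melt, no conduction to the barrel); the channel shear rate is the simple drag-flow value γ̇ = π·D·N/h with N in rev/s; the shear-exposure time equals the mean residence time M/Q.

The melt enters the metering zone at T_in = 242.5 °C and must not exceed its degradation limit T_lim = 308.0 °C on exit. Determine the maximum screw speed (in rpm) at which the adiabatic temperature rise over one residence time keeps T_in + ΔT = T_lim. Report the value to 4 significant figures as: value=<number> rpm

value=26.68 rpm

Q_s = Q / 3600 = 241.7 / 3600 = 0.0671389 kg/s
t_res = M / Q_s = 12.99 / 0.0671389 = 193.48 s
Convert to metres: D = 0.0666 m, h = 0.00661 m
ΔT_a = T_lim − T_in = 308.0 − 242.5 = 65.5 K
γ̇_max² = ΔT_a·ρ·cp/(η·t_res) = 65.5·1191·2527/(5142·193.48) = 198.149 s⁻²
γ̇_max = sqrt(198.149) = 14.0765 s⁻¹
N_max = γ̇_max·h / (π·D) = 14.0765 · 0.00661 / (π · 0.0666) = 0.444706 rev/s = 26.6824 rpm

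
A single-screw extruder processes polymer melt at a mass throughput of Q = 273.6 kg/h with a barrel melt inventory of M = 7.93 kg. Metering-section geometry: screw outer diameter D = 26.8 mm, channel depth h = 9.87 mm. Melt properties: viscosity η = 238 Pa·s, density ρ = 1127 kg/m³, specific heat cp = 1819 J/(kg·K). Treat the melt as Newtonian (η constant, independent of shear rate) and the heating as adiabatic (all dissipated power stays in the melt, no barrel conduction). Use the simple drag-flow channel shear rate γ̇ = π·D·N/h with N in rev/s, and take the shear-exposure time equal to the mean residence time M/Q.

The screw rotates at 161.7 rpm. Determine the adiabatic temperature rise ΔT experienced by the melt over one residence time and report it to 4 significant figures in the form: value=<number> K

Q_s = Q / 3600 = 273.6 / 3600 = 0.076 kg/s
Mean residence time: t_res = M/Q_s = 7.93 kg / 0.076 kg/s = 104.342 s
D = 26.8 mm = 0.0268 m;  h = 9.87 mm = 0.00987 m;  N = 161.7 rpm / 60 = 2.695 rev/s
γ̇ = π D N / h = (π)(0.0268)(2.695) / 0.00987 = 22.9893 s⁻¹
ΔT = η·γ̇²·t_res/(ρ·cp) = [238 × 22.9893² × 104.342] / [1127 × 1819] = 6.40225 K

value=6.402 K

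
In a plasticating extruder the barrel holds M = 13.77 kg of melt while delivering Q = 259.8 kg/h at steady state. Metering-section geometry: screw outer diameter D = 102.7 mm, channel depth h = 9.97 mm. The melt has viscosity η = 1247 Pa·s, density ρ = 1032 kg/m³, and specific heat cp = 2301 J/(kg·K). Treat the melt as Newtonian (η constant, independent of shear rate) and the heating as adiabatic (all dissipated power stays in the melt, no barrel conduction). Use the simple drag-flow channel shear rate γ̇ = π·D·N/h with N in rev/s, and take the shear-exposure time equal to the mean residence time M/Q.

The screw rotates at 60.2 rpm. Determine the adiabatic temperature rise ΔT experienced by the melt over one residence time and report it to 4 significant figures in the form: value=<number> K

value=105.6 K

Q_s = Q / 3600 = 259.8 / 3600 = 0.0721667 kg/s
t_res = M / Q_s = 13.77 ÷ 0.0721667 = 190.808 s
D = 102.7 mm = 0.1027 m;  h = 9.97 mm = 0.00997 m;  N = 60.2 rpm / 60 = 1.00333 rev/s
γ̇ = π D N / h = (π)(0.1027)(1.00333) / 0.00997 = 32.4691 s⁻¹
ΔT = η·γ̇²·t_res/(ρ·cp) = [1247 × 32.4691² × 190.808] / [1032 × 2301] = 105.635 K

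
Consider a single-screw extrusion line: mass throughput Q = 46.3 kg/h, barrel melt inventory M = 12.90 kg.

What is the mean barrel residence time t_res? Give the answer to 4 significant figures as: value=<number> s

Convert throughput: Q = 46.3 kg/h = 46.3/3600 = 0.0128611 kg/s
t_res = M / Q_s = 12.90 / 0.0128611 = 1003.02 s

value=1003. s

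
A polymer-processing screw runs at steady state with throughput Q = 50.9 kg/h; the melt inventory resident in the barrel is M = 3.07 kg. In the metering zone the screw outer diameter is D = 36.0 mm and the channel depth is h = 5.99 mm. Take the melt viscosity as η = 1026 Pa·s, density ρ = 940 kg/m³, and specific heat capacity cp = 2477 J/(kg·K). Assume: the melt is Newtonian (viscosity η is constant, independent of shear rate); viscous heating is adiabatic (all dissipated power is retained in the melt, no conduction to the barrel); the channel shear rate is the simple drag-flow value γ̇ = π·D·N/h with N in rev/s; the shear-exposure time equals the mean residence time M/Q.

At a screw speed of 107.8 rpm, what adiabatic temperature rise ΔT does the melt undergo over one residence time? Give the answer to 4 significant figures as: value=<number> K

Throughput in SI: Q_s = 50.9 kg/h ÷ 3600 s/h = 0.0141389 kg/s
t_res = M / Q_s = 3.07 ÷ 0.0141389 = 217.132 s
D = 36.0 mm = 0.036 m;  h = 5.99 mm = 0.00599 m;  N = 107.8 rpm / 60 = 1.79667 rev/s
Shear rate: γ̇ = πDN/h = π·0.036·1.79667/0.00599 = 33.9229 s⁻¹
Adiabatic rise: ΔT = η γ̇² t_res / (ρ cp) = 1026·(33.9229)²·217.132 / (940·2477) = 110.104 K

value=110.1 K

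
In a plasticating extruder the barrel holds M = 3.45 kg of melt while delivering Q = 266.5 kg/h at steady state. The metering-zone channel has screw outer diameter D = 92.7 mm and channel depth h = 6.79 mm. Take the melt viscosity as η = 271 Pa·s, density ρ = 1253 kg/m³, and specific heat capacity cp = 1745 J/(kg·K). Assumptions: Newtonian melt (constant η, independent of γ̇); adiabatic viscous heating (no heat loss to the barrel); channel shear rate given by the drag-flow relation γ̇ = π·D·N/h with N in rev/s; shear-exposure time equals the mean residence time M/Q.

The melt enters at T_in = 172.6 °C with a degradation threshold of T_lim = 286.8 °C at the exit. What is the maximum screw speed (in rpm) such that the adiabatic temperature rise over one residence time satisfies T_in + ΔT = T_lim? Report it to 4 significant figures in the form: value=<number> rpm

value=196.7 rpm

Throughput in SI: Q_s = 266.5 kg/h ÷ 3600 s/h = 0.0740278 kg/s
t_res = M / Q_s = 3.45 ÷ 0.0740278 = 46.6041 s
Geometry in SI: D = 92.7 mm → 0.0927 m, h = 6.79 mm → 0.00679 m
ΔT_a = T_lim − T_in = 286.8 − 172.6 = 114.2 K
γ̇_max² = ΔT_a·ρ·cp/(η·t_res) = 114.2·1253·1745/(271·46.6041) = 19770.6 s⁻²
γ̇_max = √19770.6 = 140.608 s⁻¹
Solve γ̇ = πDN/h for N: N_max = γ̇_max·h/(π·D) = 140.608 × 0.00679 / (π × 0.0927) = 3.27831 rev/s = 196.698 rpm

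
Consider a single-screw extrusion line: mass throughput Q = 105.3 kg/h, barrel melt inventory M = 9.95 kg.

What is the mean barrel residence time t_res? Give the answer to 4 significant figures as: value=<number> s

value=340.2 s

Throughput in SI: Q_s = 105.3 kg/h ÷ 3600 s/h = 0.02925 kg/s
t_res = M / Q_s = 9.95 / 0.02925 = 340.171 s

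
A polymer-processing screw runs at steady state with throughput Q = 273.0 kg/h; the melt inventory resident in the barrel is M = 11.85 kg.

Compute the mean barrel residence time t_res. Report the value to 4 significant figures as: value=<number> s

value=156.3 s

Convert throughput: Q = 273.0 kg/h = 273.0/3600 = 0.0758333 kg/s
t_res = M / Q_s = 11.85 / 0.0758333 = 156.264 s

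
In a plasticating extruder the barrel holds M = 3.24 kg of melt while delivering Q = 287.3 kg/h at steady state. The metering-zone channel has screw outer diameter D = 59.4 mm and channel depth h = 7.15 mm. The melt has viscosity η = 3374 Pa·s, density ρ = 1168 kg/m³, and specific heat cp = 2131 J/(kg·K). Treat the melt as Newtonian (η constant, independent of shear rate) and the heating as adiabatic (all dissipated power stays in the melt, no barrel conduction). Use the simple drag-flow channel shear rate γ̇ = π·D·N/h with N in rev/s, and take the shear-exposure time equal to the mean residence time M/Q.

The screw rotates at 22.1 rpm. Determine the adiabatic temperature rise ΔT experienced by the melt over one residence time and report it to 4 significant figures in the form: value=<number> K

value=5.086 K

Throughput in SI: Q_s = 287.3 kg/h ÷ 3600 s/h = 0.0798056 kg/s
Mean residence time: t_res = M/Q_s = 3.24 kg / 0.0798056 kg/s = 40.5987 s
Convert to SI: D = 0.0594 m, h = 0.00715 m, N = 22.1/60 = 0.368333 rev/s
γ̇ = π D N / h = (π)(0.0594)(0.368333) / 0.00715 = 9.61327 s⁻¹
Adiabatic rise: ΔT = η γ̇² t_res / (ρ cp) = 3374·(9.61327)²·40.5987 / (1168·2131) = 5.08596 K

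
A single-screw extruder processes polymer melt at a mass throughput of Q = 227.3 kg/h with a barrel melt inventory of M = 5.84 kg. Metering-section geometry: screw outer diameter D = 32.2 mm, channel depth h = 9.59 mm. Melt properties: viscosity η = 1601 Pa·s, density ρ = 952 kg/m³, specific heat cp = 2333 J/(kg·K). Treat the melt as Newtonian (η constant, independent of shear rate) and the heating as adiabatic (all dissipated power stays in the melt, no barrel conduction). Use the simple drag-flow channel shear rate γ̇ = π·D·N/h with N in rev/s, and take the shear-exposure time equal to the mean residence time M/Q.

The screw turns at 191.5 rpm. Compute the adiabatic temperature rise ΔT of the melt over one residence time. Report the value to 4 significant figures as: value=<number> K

value=75.57 K

Throughput in SI: Q_s = 227.3 kg/h ÷ 3600 s/h = 0.0631389 kg/s
t_res = M / Q_s = 5.84 / 0.0631389 = 92.4945 s
Convert to SI: D = 0.0322 m, h = 0.00959 m, N = 191.5/60 = 3.19167 rev/s
γ̇ = π D N / h = (π)(0.0322)(3.19167) / 0.00959 = 33.667 s⁻¹
Adiabatic rise: ΔT = η γ̇² t_res / (ρ cp) = 1601·(33.667)²·92.4945 / (952·2333) = 75.5727 K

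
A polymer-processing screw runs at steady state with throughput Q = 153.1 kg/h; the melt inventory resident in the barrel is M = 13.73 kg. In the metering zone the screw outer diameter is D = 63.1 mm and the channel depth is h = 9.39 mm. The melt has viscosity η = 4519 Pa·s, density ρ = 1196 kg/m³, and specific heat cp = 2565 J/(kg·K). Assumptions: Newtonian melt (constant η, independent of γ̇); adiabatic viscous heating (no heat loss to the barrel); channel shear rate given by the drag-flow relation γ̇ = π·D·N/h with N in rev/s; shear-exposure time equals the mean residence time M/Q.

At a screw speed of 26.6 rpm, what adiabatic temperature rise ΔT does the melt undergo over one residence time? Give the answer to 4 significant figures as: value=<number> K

Q_s = Q / 3600 = 153.1 / 3600 = 0.0425278 kg/s
t_res = M / Q_s = 13.73 / 0.0425278 = 322.848 s
Geometry in metres: D = 63.1 mm → 0.0631 m, h = 9.39 mm → 0.00939 m; screw speed N = 26.6 rpm = 0.443333 rev/s
Shear rate: γ̇ = πDN/h = π·0.0631·0.443333/0.00939 = 9.35931 s⁻¹
Adiabatic rise: ΔT = η γ̇² t_res / (ρ cp) = 4519·(9.35931)²·322.848 / (1196·2565) = 41.6591 K

value=41.66 K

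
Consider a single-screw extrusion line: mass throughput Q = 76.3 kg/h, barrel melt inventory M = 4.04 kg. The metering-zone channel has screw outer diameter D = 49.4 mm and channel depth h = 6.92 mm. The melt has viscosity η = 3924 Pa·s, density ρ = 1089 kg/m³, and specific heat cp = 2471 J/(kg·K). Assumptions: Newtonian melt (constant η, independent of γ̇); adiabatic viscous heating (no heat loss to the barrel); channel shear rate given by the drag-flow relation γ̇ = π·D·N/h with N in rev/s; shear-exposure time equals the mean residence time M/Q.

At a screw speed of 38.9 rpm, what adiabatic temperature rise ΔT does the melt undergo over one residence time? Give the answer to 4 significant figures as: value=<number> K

value=58.77 K

Throughput in SI: Q_s = 76.3 kg/h ÷ 3600 s/h = 0.0211944 kg/s
Mean residence time: t_res = M/Q_s = 4.04 kg / 0.0211944 kg/s = 190.616 s
D = 49.4 mm = 0.0494 m;  h = 6.92 mm = 0.00692 m;  N = 38.9 rpm / 60 = 0.648333 rev/s
γ̇ = π D N / h = (π)(0.0494)(0.648333) / 0.00692 = 14.5402 s⁻¹
Adiabatic rise: ΔT = η γ̇² t_res / (ρ cp) = 3924·(14.5402)²·190.616 / (1089·2471) = 58.766 K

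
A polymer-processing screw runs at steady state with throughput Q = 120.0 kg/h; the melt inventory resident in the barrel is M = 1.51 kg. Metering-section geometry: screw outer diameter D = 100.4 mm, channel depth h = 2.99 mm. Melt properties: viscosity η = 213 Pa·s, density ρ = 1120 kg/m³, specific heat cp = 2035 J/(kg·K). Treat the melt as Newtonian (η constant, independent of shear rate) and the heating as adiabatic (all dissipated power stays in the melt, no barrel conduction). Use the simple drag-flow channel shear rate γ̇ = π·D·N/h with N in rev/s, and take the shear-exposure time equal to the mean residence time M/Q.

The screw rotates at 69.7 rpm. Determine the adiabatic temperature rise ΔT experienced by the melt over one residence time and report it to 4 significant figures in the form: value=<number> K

value=63.57 K

Throughput in SI: Q_s = 120.0 kg/h ÷ 3600 s/h = 0.0333333 kg/s
t_res = M / Q_s = 1.51 / 0.0333333 = 45.3 s
D = 100.4 mm = 0.1004 m;  h = 2.99 mm = 0.00299 m;  N = 69.7 rpm / 60 = 1.16167 rev/s
γ̇ = π·D·N / h = π · 0.1004 · 1.16167 / 0.00299 = 122.545 s⁻¹
ΔT = η·γ̇²·t_res / (ρ·cp) = 213 · (122.545)² · 45.3 / (1120 · 2035) = 63.5745 K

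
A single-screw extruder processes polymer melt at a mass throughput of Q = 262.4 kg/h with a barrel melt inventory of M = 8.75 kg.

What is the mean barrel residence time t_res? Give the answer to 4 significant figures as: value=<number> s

Q_s = Q / 3600 = 262.4 / 3600 = 0.0728889 kg/s
t_res = M / Q_s = 8.75 ÷ 0.0728889 = 120.046 s

value=120.0 s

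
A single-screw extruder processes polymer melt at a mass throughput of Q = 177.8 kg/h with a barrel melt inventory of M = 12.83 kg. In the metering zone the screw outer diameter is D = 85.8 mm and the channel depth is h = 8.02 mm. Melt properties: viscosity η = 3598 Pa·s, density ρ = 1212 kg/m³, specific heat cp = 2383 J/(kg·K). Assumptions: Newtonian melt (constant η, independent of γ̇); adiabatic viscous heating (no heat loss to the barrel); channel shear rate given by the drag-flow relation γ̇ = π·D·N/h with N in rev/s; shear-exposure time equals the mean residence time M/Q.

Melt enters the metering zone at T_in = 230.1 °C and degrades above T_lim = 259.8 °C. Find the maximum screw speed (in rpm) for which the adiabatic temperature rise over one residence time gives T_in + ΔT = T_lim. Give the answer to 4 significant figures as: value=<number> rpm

Q_s = Q / 3600 = 177.8 / 3600 = 0.0493889 kg/s
Mean residence time: t_res = M/Q_s = 12.83 kg / 0.0493889 kg/s = 259.775 s
D = 85.8 mm = 0.0858 m;  h = 8.02 mm = 0.00802 m
Allowable rise: ΔT_a = T_lim − T_in = 259.8 − 230.1 = 29.7 K
γ̇_max² = ΔT_a·ρ·cp/(η·t_res) = 29.7·1212·2383/(3598·259.775) = 91.775 s⁻²
Take the square root: γ̇_max = √(91.775) = 9.57993 s⁻¹
N_max = γ̇_max h / (πD) = 9.57993·0.00802/(π·0.0858) = 0.285036 rev/s → ×60 = 17.1022 rpm

value=17.10 rpm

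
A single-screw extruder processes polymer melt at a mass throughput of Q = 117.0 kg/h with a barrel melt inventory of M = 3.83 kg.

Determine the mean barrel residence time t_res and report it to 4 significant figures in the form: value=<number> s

value=117.8 s

Q_s = Q / 3600 = 117.0 / 3600 = 0.0325 kg/s
t_res = M / Q_s = 3.83 / 0.0325 = 117.846 s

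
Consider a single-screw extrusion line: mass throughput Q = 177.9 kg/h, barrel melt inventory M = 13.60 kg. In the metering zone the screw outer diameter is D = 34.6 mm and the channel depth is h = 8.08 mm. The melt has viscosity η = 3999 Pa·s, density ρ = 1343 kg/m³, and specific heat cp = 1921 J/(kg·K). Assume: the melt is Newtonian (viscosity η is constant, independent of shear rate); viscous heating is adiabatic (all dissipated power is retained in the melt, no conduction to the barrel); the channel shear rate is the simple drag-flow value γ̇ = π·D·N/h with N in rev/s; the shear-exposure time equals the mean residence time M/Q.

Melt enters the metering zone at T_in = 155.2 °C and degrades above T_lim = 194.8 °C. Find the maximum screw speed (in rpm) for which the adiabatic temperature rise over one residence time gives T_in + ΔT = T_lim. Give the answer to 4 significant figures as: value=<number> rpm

Throughput in SI: Q_s = 177.9 kg/h ÷ 3600 s/h = 0.0494167 kg/s
t_res = M / Q_s = 13.60 ÷ 0.0494167 = 275.211 s
Convert to metres: D = 0.0346 m, h = 0.00808 m
ΔT_a = T_lim − T_in = 194.8 °C − 155.2 °C = 39.6 K
γ̇_max² = ΔT_a·ρ·cp/(η·t_res) = 39.6·1343·1921/(3999·275.211) = 92.8286 s⁻²
Take the square root: γ̇_max = √(92.8286) = 9.63476 s⁻¹
N_max = γ̇_max·h / (π·D) = 9.63476 · 0.00808 / (π · 0.0346) = 0.716187 rev/s = 42.9712 rpm

value=42.97 rpm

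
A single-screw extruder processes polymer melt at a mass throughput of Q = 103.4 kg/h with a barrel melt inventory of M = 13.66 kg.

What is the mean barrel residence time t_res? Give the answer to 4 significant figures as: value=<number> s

value=475.6 s

Convert throughput: Q = 103.4 kg/h = 103.4/3600 = 0.0287222 kg/s
Mean residence time: t_res = M/Q_s = 13.66 kg / 0.0287222 kg/s = 475.59 s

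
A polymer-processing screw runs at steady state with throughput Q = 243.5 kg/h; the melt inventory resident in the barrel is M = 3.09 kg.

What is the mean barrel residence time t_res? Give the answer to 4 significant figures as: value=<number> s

value=45.68 s

Q_s = Q / 3600 = 243.5 / 3600 = 0.0676389 kg/s
Mean residence time: t_res = M/Q_s = 3.09 kg / 0.0676389 kg/s = 45.6838 s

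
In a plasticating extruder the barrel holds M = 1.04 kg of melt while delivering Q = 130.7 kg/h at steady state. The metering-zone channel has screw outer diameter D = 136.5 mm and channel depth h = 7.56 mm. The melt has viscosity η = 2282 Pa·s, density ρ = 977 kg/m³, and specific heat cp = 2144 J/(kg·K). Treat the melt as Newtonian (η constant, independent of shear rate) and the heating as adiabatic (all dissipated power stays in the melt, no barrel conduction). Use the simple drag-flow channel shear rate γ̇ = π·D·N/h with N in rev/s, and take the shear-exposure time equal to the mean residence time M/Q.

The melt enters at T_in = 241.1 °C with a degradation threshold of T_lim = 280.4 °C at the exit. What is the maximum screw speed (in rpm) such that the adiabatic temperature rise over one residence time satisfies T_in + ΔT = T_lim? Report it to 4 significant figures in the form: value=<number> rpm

value=37.54 rpm

Throughput in SI: Q_s = 130.7 kg/h ÷ 3600 s/h = 0.0363056 kg/s
t_res = M / Q_s = 1.04 ÷ 0.0363056 = 28.6458 s
Convert to metres: D = 0.1365 m, h = 0.00756 m
ΔT_a = T_lim − T_in = 280.4 − 241.1 = 39.3 K
γ̇_max² = ΔT_a·ρ·cp / (η·t_res) = [39.3 × 977 × 2144] / [2282 × 28.6458] = 1259.32 s⁻²
Take the square root: γ̇_max = √(1259.32) = 35.4869 s⁻¹
N_max = γ̇_max·h / (π·D) = 35.4869 · 0.00756 / (π · 0.1365) = 0.625615 rev/s = 37.5369 rpm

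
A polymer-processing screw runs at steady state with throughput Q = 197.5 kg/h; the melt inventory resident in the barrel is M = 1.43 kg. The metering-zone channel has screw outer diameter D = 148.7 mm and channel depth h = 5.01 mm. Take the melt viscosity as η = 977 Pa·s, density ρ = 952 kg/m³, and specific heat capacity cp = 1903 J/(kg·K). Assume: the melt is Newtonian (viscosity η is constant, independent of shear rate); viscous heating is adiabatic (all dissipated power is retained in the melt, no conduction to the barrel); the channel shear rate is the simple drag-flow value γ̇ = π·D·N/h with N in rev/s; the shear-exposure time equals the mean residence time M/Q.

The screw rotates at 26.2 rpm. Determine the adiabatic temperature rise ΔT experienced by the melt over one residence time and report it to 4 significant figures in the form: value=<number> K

Throughput in SI: Q_s = 197.5 kg/h ÷ 3600 s/h = 0.0548611 kg/s
t_res = M / Q_s = 1.43 / 0.0548611 = 26.0658 s
Geometry in metres: D = 148.7 mm → 0.1487 m, h = 5.01 mm → 0.00501 m; screw speed N = 26.2 rpm = 0.436667 rev/s
Shear rate: γ̇ = πDN/h = π·0.1487·0.436667/0.00501 = 40.7168 s⁻¹
ΔT = η·γ̇²·t_res/(ρ·cp) = [977 × 40.7168² × 26.0658] / [952 × 1903] = 23.3043 K

value=23.30 K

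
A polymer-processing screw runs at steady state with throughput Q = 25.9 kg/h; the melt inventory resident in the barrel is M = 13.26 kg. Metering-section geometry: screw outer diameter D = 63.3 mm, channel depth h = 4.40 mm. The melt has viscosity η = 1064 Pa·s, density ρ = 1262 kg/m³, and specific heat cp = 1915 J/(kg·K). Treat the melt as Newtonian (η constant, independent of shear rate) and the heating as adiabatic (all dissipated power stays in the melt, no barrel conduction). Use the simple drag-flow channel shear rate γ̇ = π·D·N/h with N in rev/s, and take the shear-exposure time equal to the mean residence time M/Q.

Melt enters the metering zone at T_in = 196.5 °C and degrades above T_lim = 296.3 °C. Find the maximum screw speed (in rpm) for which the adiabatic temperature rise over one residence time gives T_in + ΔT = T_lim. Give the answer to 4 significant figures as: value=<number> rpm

value=14.72 rpm

Convert throughput: Q = 25.9 kg/h = 25.9/3600 = 0.00719444 kg/s
t_res = M / Q_s = 13.26 ÷ 0.00719444 = 1843.09 s
Geometry in SI: D = 63.3 mm → 0.0633 m, h = 4.40 mm → 0.0044 m
ΔT_a = T_lim − T_in = 296.3 − 196.5 = 99.8 K
Invert ΔT = ηγ̇²t_res/(ρcp) for γ̇: γ̇_max² = ΔT_a ρ cp / (η t_res) = 99.8·1262·1915 / (1064·1843.09) = 122.99 s⁻²
γ̇_max = √122.99 = 11.0901 s⁻¹
N_max = γ̇_max h / (πD) = 11.0901·0.0044/(π·0.0633) = 0.245377 rev/s → ×60 = 14.7226 rpm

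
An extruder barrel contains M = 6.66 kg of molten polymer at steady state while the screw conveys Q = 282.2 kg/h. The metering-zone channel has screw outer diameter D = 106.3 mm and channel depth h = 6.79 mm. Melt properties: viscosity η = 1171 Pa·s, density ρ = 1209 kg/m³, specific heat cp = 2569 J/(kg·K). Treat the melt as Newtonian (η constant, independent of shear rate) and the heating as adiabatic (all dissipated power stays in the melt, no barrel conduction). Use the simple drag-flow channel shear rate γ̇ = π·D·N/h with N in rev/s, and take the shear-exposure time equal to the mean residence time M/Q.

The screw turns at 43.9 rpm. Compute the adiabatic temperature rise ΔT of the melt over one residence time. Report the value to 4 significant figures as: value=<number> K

Convert throughput: Q = 282.2 kg/h = 282.2/3600 = 0.0783889 kg/s
t_res = M / Q_s = 6.66 / 0.0783889 = 84.961 s
Convert to SI: D = 0.1063 m, h = 0.00679 m, N = 43.9/60 = 0.731667 rev/s
γ̇ = π·D·N / h = π · 0.1063 · 0.731667 / 0.00679 = 35.9854 s⁻¹
ΔT = η·γ̇²·t_res/(ρ·cp) = [1171 × 35.9854² × 84.961] / [1209 × 2569] = 41.4801 K

value=41.48 K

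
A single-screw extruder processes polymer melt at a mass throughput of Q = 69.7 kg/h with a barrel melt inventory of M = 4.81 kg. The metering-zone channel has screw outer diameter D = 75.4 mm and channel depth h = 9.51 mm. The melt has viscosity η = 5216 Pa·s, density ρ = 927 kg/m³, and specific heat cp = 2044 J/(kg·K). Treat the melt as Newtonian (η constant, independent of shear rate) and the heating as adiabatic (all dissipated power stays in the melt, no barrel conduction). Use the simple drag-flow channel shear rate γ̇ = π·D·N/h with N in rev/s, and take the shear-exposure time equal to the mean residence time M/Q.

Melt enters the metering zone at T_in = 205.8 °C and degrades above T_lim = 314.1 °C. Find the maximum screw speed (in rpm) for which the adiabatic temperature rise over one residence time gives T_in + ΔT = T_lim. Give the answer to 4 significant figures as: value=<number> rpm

Throughput in SI: Q_s = 69.7 kg/h ÷ 3600 s/h = 0.0193611 kg/s
t_res = M / Q_s = 4.81 / 0.0193611 = 248.436 s
Geometry in SI: D = 75.4 mm → 0.0754 m, h = 9.51 mm → 0.00951 m
ΔT_a = T_lim − T_in = 314.1 − 205.8 = 108.3 K
γ̇_max² = ΔT_a·ρ·cp / (η·t_res) = [108.3 × 927 × 2044] / [5216 × 248.436] = 158.357 s⁻²
γ̇_max = sqrt(158.357) = 12.584 s⁻¹
Solve γ̇ = πDN/h for N: N_max = γ̇_max·h/(π·D) = 12.584 × 0.00951 / (π × 0.0754) = 0.505217 rev/s = 30.313 rpm

value=30.31 rpm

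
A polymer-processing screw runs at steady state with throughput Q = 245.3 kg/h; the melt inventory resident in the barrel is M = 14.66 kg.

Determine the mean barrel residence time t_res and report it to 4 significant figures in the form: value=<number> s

Convert throughput: Q = 245.3 kg/h = 245.3/3600 = 0.0681389 kg/s
t_res = M / Q_s = 14.66 / 0.0681389 = 215.149 s

value=215.1 s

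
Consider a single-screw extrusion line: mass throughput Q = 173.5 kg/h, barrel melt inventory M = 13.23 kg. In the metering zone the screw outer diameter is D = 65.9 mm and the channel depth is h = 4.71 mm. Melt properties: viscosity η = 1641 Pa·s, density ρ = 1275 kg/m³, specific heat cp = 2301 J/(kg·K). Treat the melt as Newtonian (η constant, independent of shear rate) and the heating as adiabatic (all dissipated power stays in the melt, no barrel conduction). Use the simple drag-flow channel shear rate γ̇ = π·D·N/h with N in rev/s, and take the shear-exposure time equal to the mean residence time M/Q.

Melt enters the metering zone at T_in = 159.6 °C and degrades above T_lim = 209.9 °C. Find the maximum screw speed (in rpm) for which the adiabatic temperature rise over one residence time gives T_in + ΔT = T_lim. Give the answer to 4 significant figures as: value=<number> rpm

Convert throughput: Q = 173.5 kg/h = 173.5/3600 = 0.0481944 kg/s
t_res = M / Q_s = 13.23 ÷ 0.0481944 = 274.513 s
Geometry in SI: D = 65.9 mm → 0.0659 m, h = 4.71 mm → 0.00471 m
Allowable rise: ΔT_a = T_lim − T_in = 209.9 − 159.6 = 50.3 K
Invert ΔT = ηγ̇²t_res/(ρcp) for γ̇: γ̇_max² = ΔT_a ρ cp / (η t_res) = 50.3·1275·2301 / (1641·274.513) = 327.584 s⁻²
Take the square root: γ̇_max = √(327.584) = 18.0993 s⁻¹
N_max = γ̇_max h / (πD) = 18.0993·0.00471/(π·0.0659) = 0.411763 rev/s → ×60 = 24.7058 rpm

value=24.71 rpm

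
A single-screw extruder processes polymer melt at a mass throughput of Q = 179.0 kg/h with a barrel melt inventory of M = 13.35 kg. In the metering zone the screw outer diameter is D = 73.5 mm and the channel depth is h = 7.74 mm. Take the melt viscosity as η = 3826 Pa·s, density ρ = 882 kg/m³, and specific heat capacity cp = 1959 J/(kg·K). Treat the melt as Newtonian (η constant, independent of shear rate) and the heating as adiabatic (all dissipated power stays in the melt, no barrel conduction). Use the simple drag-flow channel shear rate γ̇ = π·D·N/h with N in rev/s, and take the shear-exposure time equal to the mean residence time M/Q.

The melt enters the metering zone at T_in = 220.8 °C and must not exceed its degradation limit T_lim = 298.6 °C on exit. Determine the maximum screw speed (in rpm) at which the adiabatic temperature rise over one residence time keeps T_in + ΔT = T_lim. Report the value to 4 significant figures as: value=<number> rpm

value=23.01 rpm

Q_s = Q / 3600 = 179.0 / 3600 = 0.0497222 kg/s
Mean residence time: t_res = M/Q_s = 13.35 kg / 0.0497222 kg/s = 268.492 s
Convert to metres: D = 0.0735 m, h = 0.00774 m
ΔT_a = T_lim − T_in = 298.6 °C − 220.8 °C = 77.8 K
γ̇_max² = ΔT_a·ρ·cp/(η·t_res) = 77.8·882·1959/(3826·268.492) = 130.86 s⁻²
γ̇_max = √130.86 = 11.4394 s⁻¹
N_max = γ̇_max h / (πD) = 11.4394·0.00774/(π·0.0735) = 0.383449 rev/s → ×60 = 23.0069 rpm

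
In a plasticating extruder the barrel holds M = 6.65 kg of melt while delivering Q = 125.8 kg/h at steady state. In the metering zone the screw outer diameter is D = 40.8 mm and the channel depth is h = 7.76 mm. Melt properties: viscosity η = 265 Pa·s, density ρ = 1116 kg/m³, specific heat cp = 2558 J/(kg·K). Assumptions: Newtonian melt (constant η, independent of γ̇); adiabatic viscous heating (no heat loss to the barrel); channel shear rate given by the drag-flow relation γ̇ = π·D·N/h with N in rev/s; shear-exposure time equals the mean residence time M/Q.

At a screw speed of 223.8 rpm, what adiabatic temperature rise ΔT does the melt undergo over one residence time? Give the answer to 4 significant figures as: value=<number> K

Q_s = Q / 3600 = 125.8 / 3600 = 0.0349444 kg/s
t_res = M / Q_s = 6.65 ÷ 0.0349444 = 190.302 s
Geometry in metres: D = 40.8 mm → 0.0408 m, h = 7.76 mm → 0.00776 m; screw speed N = 223.8 rpm = 3.73 rev/s
γ̇ = π D N / h = (π)(0.0408)(3.73) / 0.00776 = 61.6108 s⁻¹
ΔT = η·γ̇²·t_res / (ρ·cp) = 265 · (61.6108)² · 190.302 / (1116 · 2558) = 67.0562 K

value=67.06 K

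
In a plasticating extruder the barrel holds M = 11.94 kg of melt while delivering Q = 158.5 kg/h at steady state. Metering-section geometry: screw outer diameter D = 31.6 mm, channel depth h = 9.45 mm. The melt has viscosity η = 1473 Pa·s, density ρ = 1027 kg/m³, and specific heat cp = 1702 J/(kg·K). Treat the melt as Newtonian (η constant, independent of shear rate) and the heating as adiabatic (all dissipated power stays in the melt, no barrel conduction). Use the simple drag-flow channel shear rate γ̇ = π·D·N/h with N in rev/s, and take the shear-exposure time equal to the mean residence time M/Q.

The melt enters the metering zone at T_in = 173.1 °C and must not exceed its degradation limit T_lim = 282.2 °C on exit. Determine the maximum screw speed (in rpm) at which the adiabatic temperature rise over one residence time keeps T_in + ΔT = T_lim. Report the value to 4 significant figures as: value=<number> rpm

value=124.8 rpm

Convert throughput: Q = 158.5 kg/h = 158.5/3600 = 0.0440278 kg/s
t_res = M / Q_s = 11.94 ÷ 0.0440278 = 271.192 s
D = 31.6 mm = 0.0316 m;  h = 9.45 mm = 0.00945 m
ΔT_a = T_lim − T_in = 282.2 − 173.1 = 109.1 K
Invert ΔT = ηγ̇²t_res/(ρcp) for γ̇: γ̇_max² = ΔT_a ρ cp / (η t_res) = 109.1·1027·1702 / (1473·271.192) = 477.391 s⁻²
γ̇_max = √477.391 = 21.8493 s⁻¹
Solve γ̇ = πDN/h for N: N_max = γ̇_max·h/(π·D) = 21.8493 × 0.00945 / (π × 0.0316) = 2.07985 rev/s = 124.791 rpm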